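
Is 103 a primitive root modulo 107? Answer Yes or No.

Yes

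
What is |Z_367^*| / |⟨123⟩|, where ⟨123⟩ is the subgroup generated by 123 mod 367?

1

The order of 123 must divide φ(367) = 367 − 1 = 366 = 2 · 3 · 61.
Divisors of 366: 1, 2, 3, 6, 61, 122, 183, 366.
Evaluate successive powers at the divisors of 366:
123^1 ≡ 123
123^2 ≡ 82
123^3 ≡ 177
123^6 ≡ 134
123^61 ≡ 284
123^122 ≡ 283
123^183 ≡ 366
123^366 ≡ 1
So ord_367(123) = 366, hence |⟨123⟩| = 366.
[(Z/367Z)^× : ⟨123⟩] = 366/366 = 1.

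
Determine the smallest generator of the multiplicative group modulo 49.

3

φ(49) = φ(7^2) = 7·(7−1) = 42 = 2 · 3 · 7.
Test candidates g = 2, 3, … against the prime factors q ∈ {2, 3, 7} of φ(49): g is a generator iff g^(42/q) ≢ 1 for every such q.
g = 2: 2^21 ≡ 1 — hits 1, so not a primitive root.
g = 3: 3^21 ≡ 48; 3^14 ≡ 30; 3^6 ≡ 43 — none is 1, so 3 is a primitive root.
The smallest primitive root modulo 49 is 3.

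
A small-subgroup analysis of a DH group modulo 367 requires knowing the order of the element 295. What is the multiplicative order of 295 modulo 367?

122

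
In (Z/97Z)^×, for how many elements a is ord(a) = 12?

4

φ(97) = 97 − 1 = 96 = 2^5 · 3.
(Z/97Z)^× is cyclic (|G| = 96); a cyclic group of order m has exactly φ(d) elements of each order d | m, and none otherwise.
12 = 2^2 · 3 divides 96, and φ(12) = 4.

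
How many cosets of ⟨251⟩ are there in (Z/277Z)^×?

Since 251 ∈ (Z/277Z)^×, its order divides φ(277) = 277 − 1 = 276 = 2^2 · 3 · 23.
Divisors of 276: 1, 2, 3, 4, 6, 12, 23, 46, 69, 92, 138, 276.
Evaluate successive powers at the divisors of 276:
251^1 ≡ 251 (mod 277)
251^2 ≡ 122 (mod 277)
251^3 ≡ 152 (mod 277)
251^4 ≡ 203 (mod 277)
251^6 ≡ 113 (mod 277)
251^12 ≡ 27 (mod 277)
251^23 ≡ 217 (mod 277)
251^46 ≡ 276 (mod 277)
251^69 ≡ 60 (mod 277)
251^92 ≡ 1 (mod 277) ✓
Thus |⟨251⟩| = ord(251) = 92.
[(Z/277Z)^× : ⟨251⟩] = 276/92 = 3.

3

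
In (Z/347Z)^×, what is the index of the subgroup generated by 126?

2

The order of 126 must divide φ(347) = 347 − 1 = 346 = 2 · 173.
Divisors of 346: 1, 2, 173, 346.
Compute 126^d (mod 347) for the divisors d until we hit 1:
126^1 ≡ 126 (mod 347)
126^2 ≡ 261 (mod 347)
126^173 ≡ 1 (mod 347) ✓
The order of 126 is 173, so the subgroup it generates has 173 elements.
[(Z/347Z)^× : ⟨126⟩] = 346/173 = 2.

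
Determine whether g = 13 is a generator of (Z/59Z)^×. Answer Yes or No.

Yes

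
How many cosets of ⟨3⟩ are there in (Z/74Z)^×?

2

By Lagrange's theorem, ord_74(3) divides φ(74) = φ(2)·φ(37) = 1·36 = 36 = 2^2 · 3^2.
Divisors of 36: 1, 2, 3, 4, 6, 9, 12, 18, 36.
Test each divisor d:
3^1 ≡ 3
3^2 ≡ 9
3^3 ≡ 27
3^4 ≡ 7
3^6 ≡ 63
3^9 ≡ 73
3^12 ≡ 47
3^18 ≡ 1
So ord_74(3) = 18, hence |⟨3⟩| = 18.
Index = |(Z/74Z)^×| / |⟨3⟩| = 36 / 18 = 2.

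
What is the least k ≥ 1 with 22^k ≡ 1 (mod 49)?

7

Since 22 ∈ (Z/49Z)^×, its order divides φ(49) = φ(7^2) = 7·(7−1) = 42 = 2 · 3 · 7.
Divisors of 42: 1, 2, 3, 6, 7, 14, 21, 42.
Evaluate successive powers at the divisors of 42:
22^1 ≡ 22 (mod 49)
22^2 ≡ 43 (mod 49)
22^3 ≡ 15 (mod 49)
22^6 ≡ 29 (mod 49)
22^7 ≡ 1 (mod 49) ✓
Therefore the multiplicative order of 22 modulo 49 is 7.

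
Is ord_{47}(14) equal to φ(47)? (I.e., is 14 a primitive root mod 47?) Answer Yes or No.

φ(47) = 47 − 1 = 46 = 2 · 23.
Test 14^(46/q) mod 47 for each prime factor q of 46:
14^23 ≡ 1 (mod 47)  [q = 2: ≡ 1 ✗]
14^2 ≡ 8 (mod 47)  [q = 23: ≢ 1 ✓]
14^23 ≡ 1 shows ord(14) | 23, strictly less than φ(47); not a primitive root.

No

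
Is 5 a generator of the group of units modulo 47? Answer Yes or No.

Yes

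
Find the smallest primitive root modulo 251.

6

φ(251) = 251 − 1 = 250 = 2 · 5^3.
g is a primitive root iff g^(250/q) ≢ 1 (mod 251) for each prime q ∈ {2, 5}.
g = 2: 2^125 ≡ 250; 2^50 ≡ 1 — hits 1, so not a primitive root.
g = 3: 3^125 ≡ 1 — hits 1, so not a primitive root.
g = 4: 4^125 ≡ 1 — hits 1, so not a primitive root.
g = 5: 5^125 ≡ 1 — hits 1, so not a primitive root.
g = 6: 6^125 ≡ 250; 6^50 ≡ 219 — none is 1, so 6 is a primitive root.
Hence the least primitive root of 251 is 6.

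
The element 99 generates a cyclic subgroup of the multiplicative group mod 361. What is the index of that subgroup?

By Lagrange's theorem, ord_361(99) divides φ(361) = φ(19^2) = 19·(19−1) = 342 = 2 · 3^2 · 19.
Divisors of 342: 1, 2, 3, 6, 9, 18, 19, 38, 57, 114, 171, 342.
Test each divisor d:
99^1 ≡ 99 (mod 361)
99^2 ≡ 54 (mod 361)
99^3 ≡ 292 (mod 361)
99^6 ≡ 68 (mod 361)
99^9 ≡ 1 (mod 361) ✓
Thus |⟨99⟩| = ord(99) = 9.
The index is φ(361) / ord(99) = 342 / 9 = 38.

38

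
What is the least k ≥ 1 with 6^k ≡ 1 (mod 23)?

11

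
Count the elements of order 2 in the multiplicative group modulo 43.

1

φ(43) = 43 − 1 = 42 = 2 · 3 · 7.
In a cyclic group of order 42, there are φ(d) elements of order d for each divisor d of 42, and zero for non-divisors.
2 | 42, and φ(2) = 2 − 1 = 1.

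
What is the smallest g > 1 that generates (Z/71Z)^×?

7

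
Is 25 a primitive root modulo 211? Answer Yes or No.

φ(211) = 211 − 1 = 210 = 2 · 3 · 5 · 7.
25 is a primitive root mod 211 iff 25^(φ(211)/q) ≢ 1 for every prime q | φ(211), i.e. q ∈ {2, 3, 5, 7}.
25^105 ≡ 1 (mod 211)  [q = 2: ≡ 1 ✗]
25^70 ≡ 1 (mod 211)  [q = 3: ≡ 1 ✗]
25^42 ≡ 71 (mod 211)  [q = 5: ≢ 1 ✓]
25^30 ≡ 199 (mod 211)  [q = 7: ≢ 1 ✓]
The check at q = 2 fails, so 25 generates a proper subgroup.

No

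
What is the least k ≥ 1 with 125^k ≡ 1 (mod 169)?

52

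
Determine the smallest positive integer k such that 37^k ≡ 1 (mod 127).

ord(37) | φ(127) = 127 − 1 = 126 = 2 · 3^2 · 7.
Divisors of 126: 1, 2, 3, 6, 7, 9, 14, 18, 21, 42, 63, 126.
Test each divisor d:
37^1 ≡ 37 (mod 127)
37^2 ≡ 99 (mod 127)
37^3 ≡ 107 (mod 127)
37^6 ≡ 19 (mod 127)
37^7 ≡ 68 (mod 127)
37^9 ≡ 1 (mod 127) ✓
Therefore the multiplicative order of 37 modulo 127 is 9.

9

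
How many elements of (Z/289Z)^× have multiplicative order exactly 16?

8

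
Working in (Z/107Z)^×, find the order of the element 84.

106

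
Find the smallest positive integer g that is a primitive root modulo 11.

φ(11) = 11 − 1 = 10 = 2 · 5.
Test candidates g = 2, 3, … against the prime factors q ∈ {2, 5} of φ(11): g is a generator iff g^(10/q) ≢ 1 for every such q.
g = 2: 2^5 ≡ 10; 2^2 ≡ 4 — none is 1, so 2 is a primitive root.
So 2 is the smallest generator of (Z/11Z)^×.

2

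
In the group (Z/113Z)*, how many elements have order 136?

0

φ(113) = 113 − 1 = 112 = 2^4 · 7.
(Z/113Z)^× is cyclic (|G| = 112); a cyclic group of order m has exactly φ(d) elements of each order d | m, and none otherwise.
Since 136 ∤ 112, the count is 0.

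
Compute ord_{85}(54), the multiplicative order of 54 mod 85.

The order of 54 must divide φ(85) = φ(5·17) = (5−1)·(17−1) = 4·16 = 64 = 2^6.
Divisors of 64: 1, 2, 4, 8, 16, 32, 64.
Check 54^d mod 85 for each divisor in increasing order:
54^1 ≡ 54 (mod 85)
54^2 ≡ 26 (mod 85)
54^4 ≡ 81 (mod 85)
54^8 ≡ 16 (mod 85)
54^16 ≡ 1 (mod 85) ✓
So ord_85(54) = 16.

16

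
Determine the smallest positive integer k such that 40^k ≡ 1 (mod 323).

Since 40 ∈ (Z/323Z)^×, its order divides φ(323) = φ(17·19) = (17−1)·(19−1) = 16·18 = 288 = 2^5 · 3^2.
Divisors of 288: 1, 2, 3, 4, 6, 8, 9, 12, 16, 18, 24, 32, 36, 48, 72, 96, 144, 288.
Compute 40^d (mod 323) for the divisors d until we hit 1:
40^1 ≡ 40 (mod 323)
40^2 ≡ 308 (mod 323)
40^3 ≡ 46 (mod 323)
40^4 ≡ 225 (mod 323)
40^6 ≡ 178 (mod 323)
40^8 ≡ 237 (mod 323)
40^9 ≡ 113 (mod 323)
40^12 ≡ 30 (mod 323)
40^16 ≡ 290 (mod 323)
40^18 ≡ 172 (mod 323)
40^24 ≡ 254 (mod 323)
40^32 ≡ 120 (mod 323)
40^36 ≡ 191 (mod 323)
40^48 ≡ 239 (mod 323)
40^72 ≡ 305 (mod 323)
40^96 ≡ 273 (mod 323)
40^144 ≡ 1 (mod 323) ✓
Therefore the multiplicative order of 40 modulo 323 is 144.

144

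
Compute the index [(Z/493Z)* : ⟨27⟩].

By Lagrange's theorem, ord_493(27) divides φ(493) = φ(17·29) = (17−1)·(29−1) = 16·28 = 448 = 2^6 · 7.
Divisors of 448: 1, 2, 4, 7, 8, 14, 16, 28, 32, 56, 64, 112, 224, 448.
Evaluate successive powers at the divisors of 448:
27^1 ≡ 27 (mod 493)
27^2 ≡ 236 (mod 493)
27^4 ≡ 480 (mod 493)
27^7 ≡ 481 (mod 493)
27^8 ≡ 169 (mod 493)
27^14 ≡ 144 (mod 493)
27^16 ≡ 460 (mod 493)
27^28 ≡ 30 (mod 493)
27^32 ≡ 103 (mod 493)
27^56 ≡ 407 (mod 493)
27^64 ≡ 256 (mod 493)
27^112 ≡ 1 (mod 493) ✓
So ord_493(27) = 112, hence |⟨27⟩| = 112.
Index = |(Z/493Z)^×| / |⟨27⟩| = 448 / 112 = 4.

4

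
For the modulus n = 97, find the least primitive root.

φ(97) = 97 − 1 = 96 = 2^5 · 3.
Test candidates g = 2, 3, … against the prime factors q ∈ {2, 3} of φ(97): g is a generator iff g^(96/q) ≢ 1 for every such q.
g = 2: 2^48 ≡ 1 — hits 1, so not a primitive root.
g = 3: 3^48 ≡ 1 — hits 1, so not a primitive root.
g = 4: 4^48 ≡ 1 — hits 1, so not a primitive root.
g = 5: 5^48 ≡ 96; 5^32 ≡ 35 — none is 1, so 5 is a primitive root.
The smallest primitive root modulo 97 is 5.

5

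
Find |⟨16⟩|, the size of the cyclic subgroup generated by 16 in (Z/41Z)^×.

5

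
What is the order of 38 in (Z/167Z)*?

83

By Lagrange's theorem, ord_167(38) divides φ(167) = 167 − 1 = 166 = 2 · 83.
Divisors of 166: 1, 2, 83, 166.
Compute 38^d (mod 167) for the divisors d until we hit 1:
38^1 ≡ 38
38^2 ≡ 108
38^83 ≡ 1
Therefore the multiplicative order of 38 modulo 167 is 83.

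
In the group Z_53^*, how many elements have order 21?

φ(53) = 53 − 1 = 52 = 2^2 · 13.
In a cyclic group of order 52, there are φ(d) elements of order d for each divisor d of 52, and zero for non-divisors.
Since 21 ∤ 52, the count is 0.

0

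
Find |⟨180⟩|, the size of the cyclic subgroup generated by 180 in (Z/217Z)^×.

6

ord(180) | φ(217) = φ(7·31) = (7−1)·(31−1) = 6·30 = 180 = 2^2 · 3^2 · 5.
Divisors of 180: 1, 2, 3, 4, 5, 6, 9, 10, 12, 15, 18, 20, 30, 36, 45, 60, 90, 180.
Test each divisor d:
180^1 ≡ 180
180^2 ≡ 67
180^3 ≡ 125
180^4 ≡ 149
180^5 ≡ 129
180^6 ≡ 1
So ord_217(180) = 6.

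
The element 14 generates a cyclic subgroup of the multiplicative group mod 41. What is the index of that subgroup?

5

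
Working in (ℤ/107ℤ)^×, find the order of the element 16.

Since 16 ∈ (Z/107Z)^×, its order divides φ(107) = 107 − 1 = 106 = 2 · 53.
Divisors of 106: 1, 2, 53, 106.
Check 16^d mod 107 for each divisor in increasing order:
16^1 ≡ 16 (mod 107)
16^2 ≡ 42 (mod 107)
16^53 ≡ 1 (mod 107) ✓
Hence ord(16) = 53.

53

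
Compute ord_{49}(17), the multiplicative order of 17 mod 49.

42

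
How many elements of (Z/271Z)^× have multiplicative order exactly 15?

φ(271) = 271 − 1 = 270 = 2 · 3^3 · 5.
In a cyclic group of order 270, there are φ(d) elements of order d for each divisor d of 270, and zero for non-divisors.
15 = 3 · 5 divides 270, and φ(15) = 8.

8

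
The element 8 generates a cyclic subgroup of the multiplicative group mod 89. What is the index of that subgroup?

8

By Lagrange's theorem, ord_89(8) divides φ(89) = 89 − 1 = 88 = 2^3 · 11.
Divisors of 88: 1, 2, 4, 8, 11, 22, 44, 88.
Evaluate successive powers at the divisors of 88:
8^1 ≡ 8
8^2 ≡ 64
8^4 ≡ 2
8^8 ≡ 4
8^11 ≡ 1
So ord_89(8) = 11, hence |⟨8⟩| = 11.
The index is φ(89) / ord(8) = 88 / 11 = 8.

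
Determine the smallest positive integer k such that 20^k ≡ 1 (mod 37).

The order of 20 must divide φ(37) = 37 − 1 = 36 = 2^2 · 3^2.
Divisors of 36: 1, 2, 3, 4, 6, 9, 12, 18, 36.
Evaluate successive powers at the divisors of 36:
20^1 ≡ 20 (mod 37)
20^2 ≡ 30 (mod 37)
20^3 ≡ 8 (mod 37)
20^4 ≡ 12 (mod 37)
20^6 ≡ 27 (mod 37)
20^9 ≡ 31 (mod 37)
20^12 ≡ 26 (mod 37)
20^18 ≡ 36 (mod 37)
20^36 ≡ 1 (mod 37) ✓
Hence ord(20) = 36.

36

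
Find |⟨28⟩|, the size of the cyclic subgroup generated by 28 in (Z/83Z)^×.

The order of 28 must divide φ(83) = 83 − 1 = 82 = 2 · 41.
Divisors of 82: 1, 2, 41, 82.
Compute 28^d (mod 83) for the divisors d until we hit 1:
28^1 ≡ 28 (mod 83)
28^2 ≡ 37 (mod 83)
28^41 ≡ 1 (mod 83) ✓
Therefore the multiplicative order of 28 modulo 83 is 41.

41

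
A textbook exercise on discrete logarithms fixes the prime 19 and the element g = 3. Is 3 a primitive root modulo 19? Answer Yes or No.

φ(19) = 19 − 1 = 18 = 2 · 3^2.
3 is a primitive root mod 19 iff 3^(φ(19)/q) ≢ 1 for every prime q | φ(19), i.e. q ∈ {2, 3}.
3^9 ≡ 18 (mod 19)  [q = 2: ≢ 1 ✓]
3^6 ≡ 7 (mod 19)  [q = 3: ≢ 1 ✓]
Every test exponent gives a nontrivial residue, hence 3 generates the full group.

Yes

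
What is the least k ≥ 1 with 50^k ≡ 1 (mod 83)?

82

ord(50) | φ(83) = 83 − 1 = 82 = 2 · 41.
Divisors of 82: 1, 2, 41, 82.
Check 50^d mod 83 for each divisor in increasing order:
50^1 ≡ 50 (mod 83)
50^2 ≡ 10 (mod 83)
50^41 ≡ 82 (mod 83)
50^82 ≡ 1 (mod 83) ✓
Therefore the multiplicative order of 50 modulo 83 is 82.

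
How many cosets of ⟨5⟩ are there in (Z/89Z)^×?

2

The order of 5 must divide φ(89) = 89 − 1 = 88 = 2^3 · 11.
Divisors of 88: 1, 2, 4, 8, 11, 22, 44, 88.
Evaluate successive powers at the divisors of 88:
5^1 ≡ 5
5^2 ≡ 25
5^4 ≡ 2
5^8 ≡ 4
5^11 ≡ 55
5^22 ≡ 88
5^44 ≡ 1
The order of 5 is 44, so the subgroup it generates has 44 elements.
Index = |(Z/89Z)^×| / |⟨5⟩| = 88 / 44 = 2.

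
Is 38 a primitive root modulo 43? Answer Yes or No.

No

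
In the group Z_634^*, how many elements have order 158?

78

φ(634) = φ(2)·φ(317) = 1·316 = 316 = 2^2 · 79.
In a cyclic group of order 316, there are φ(d) elements of order d for each divisor d of 316, and zero for non-divisors.
158 = 2 · 79 divides 316, and φ(158) = 78.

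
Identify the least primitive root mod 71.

φ(71) = 71 − 1 = 70 = 2 · 5 · 7.
g is a primitive root iff g^(70/q) ≢ 1 (mod 71) for each prime q ∈ {2, 5, 7}.
g = 2: 2^35 ≡ 1 — hits 1, so not a primitive root.
g = 3: 3^35 ≡ 1 — hits 1, so not a primitive root.
g = 4: 4^35 ≡ 1 — hits 1, so not a primitive root.
g = 5: 5^35 ≡ 1 — hits 1, so not a primitive root.
g = 6: 6^35 ≡ 1 — hits 1, so not a primitive root.
g = 7: 7^35 ≡ 70; 7^14 ≡ 54; 7^10 ≡ 45 — none is 1, so 7 is a primitive root.
The smallest primitive root modulo 71 is 7.

7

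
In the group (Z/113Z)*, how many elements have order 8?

φ(113) = 113 − 1 = 112 = 2^4 · 7.
In a cyclic group of order 112, there are φ(d) elements of order d for each divisor d of 112, and zero for non-divisors.
8 = 2^3 divides 112, and φ(8) = 4.

4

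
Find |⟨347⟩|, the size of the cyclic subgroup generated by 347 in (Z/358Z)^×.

Since 347 ∈ (Z/358Z)^×, its order divides φ(358) = φ(2)·φ(179) = 1·178 = 178 = 2 · 89.
Divisors of 178: 1, 2, 89, 178.
Evaluate successive powers at the divisors of 178:
347^1 ≡ 347
347^2 ≡ 121
347^89 ≡ 1
The smallest such exponent is 89, so the order of 347 is 89.

89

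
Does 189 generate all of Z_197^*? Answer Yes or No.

Yes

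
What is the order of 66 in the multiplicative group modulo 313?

156

By Lagrange's theorem, ord_313(66) divides φ(313) = 313 − 1 = 312 = 2^3 · 3 · 13.
Divisors of 312: 1, 2, 3, 4, 6, 8, 12, 13, 24, 26, 39, 52, 78, 104, 156, 312.
Compute 66^d (mod 313) for the divisors d until we hit 1:
66^1 ≡ 66 (mod 313)
66^2 ≡ 287 (mod 313)
66^3 ≡ 162 (mod 313)
66^4 ≡ 50 (mod 313)
66^6 ≡ 265 (mod 313)
66^8 ≡ 309 (mod 313)
66^12 ≡ 113 (mod 313)
66^13 ≡ 259 (mod 313)
66^24 ≡ 249 (mod 313)
66^26 ≡ 99 (mod 313)
66^39 ≡ 288 (mod 313)
66^52 ≡ 98 (mod 313)
66^78 ≡ 312 (mod 313)
66^104 ≡ 214 (mod 313)
66^156 ≡ 1 (mod 313) ✓
The smallest such exponent is 156, so the order of 66 is 156.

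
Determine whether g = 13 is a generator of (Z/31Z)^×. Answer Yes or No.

φ(31) = 31 − 1 = 30 = 2 · 3 · 5.
It suffices to check that the order of 13 is not a proper divisor of 30: compute 13^(30/q) for q ∈ {2, 3, 5}.
13^15 ≡ 30 (mod 31)  [q = 2: ≢ 1 ✓]
13^10 ≡ 5 (mod 31)  [q = 3: ≢ 1 ✓]
13^6 ≡ 16 (mod 31)  [q = 5: ≢ 1 ✓]
All checks pass, so 13 has order 30 and is a primitive root modulo 31.

Yes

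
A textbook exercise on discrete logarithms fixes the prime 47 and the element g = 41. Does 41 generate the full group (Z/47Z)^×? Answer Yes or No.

φ(47) = 47 − 1 = 46 = 2 · 23.
An element g generates (Z/47Z)^× iff g^(46/q) ≢ 1 (mod 47) for each prime q ∈ {2, 23}.
41^23 ≡ 46 (mod 47)  [q = 2: ≢ 1 ✓]
41^2 ≡ 36 (mod 47)  [q = 23: ≢ 1 ✓]
Every test exponent gives a nontrivial residue, hence 41 generates the full group.

Yes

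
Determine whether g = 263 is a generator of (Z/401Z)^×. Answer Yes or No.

No

φ(401) = 401 − 1 = 400 = 2^4 · 5^2.
An element g generates (Z/401Z)^× iff g^(400/q) ≢ 1 (mod 401) for each prime q ∈ {2, 5}.
263^200 ≡ 1 (mod 401)  [q = 2: ≡ 1 ✗]
263^80 ≡ 318 (mod 401)  [q = 5: ≢ 1 ✓]
263^200 ≡ 1 shows ord(263) | 200, strictly less than φ(401); not a primitive root.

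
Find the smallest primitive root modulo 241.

7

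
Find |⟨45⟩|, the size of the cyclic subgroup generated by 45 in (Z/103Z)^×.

102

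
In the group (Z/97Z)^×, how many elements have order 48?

φ(97) = 97 − 1 = 96 = 2^5 · 3.
(Z/97Z)^× is cyclic (|G| = 96); a cyclic group of order m has exactly φ(d) elements of each order d | m, and none otherwise.
48 = 2^4 · 3 divides 96, and φ(48) = 16.

16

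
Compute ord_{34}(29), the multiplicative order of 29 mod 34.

Since 29 ∈ (Z/34Z)^×, its order divides φ(34) = φ(2)·φ(17) = 1·16 = 16 = 2^4.
Divisors of 16: 1, 2, 4, 8, 16.
Evaluate successive powers at the divisors of 16:
29^1 ≡ 29 (mod 34)
29^2 ≡ 25 (mod 34)
29^4 ≡ 13 (mod 34)
29^8 ≡ 33 (mod 34)
29^16 ≡ 1 (mod 34) ✓
So ord_34(29) = 16.

16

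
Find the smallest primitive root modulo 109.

φ(109) = 109 − 1 = 108 = 2^2 · 3^3.
Test candidates g = 2, 3, … against the prime factors q ∈ {2, 3} of φ(109): g is a generator iff g^(108/q) ≢ 1 for every such q.
g = 2: 2^54 ≡ 108; 2^36 ≡ 1 — hits 1, so not a primitive root.
g = 3: 3^54 ≡ 1 — hits 1, so not a primitive root.
g = 4: 4^54 ≡ 1 — hits 1, so not a primitive root.
g = 5: 5^54 ≡ 1 — hits 1, so not a primitive root.
g = 6: 6^54 ≡ 108; 6^36 ≡ 63 — none is 1, so 6 is a primitive root.
Hence the least primitive root of 109 is 6.

6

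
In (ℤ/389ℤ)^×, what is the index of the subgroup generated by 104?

By Lagrange's theorem, ord_389(104) divides φ(389) = 389 − 1 = 388 = 2^2 · 97.
Divisors of 388: 1, 2, 4, 97, 194, 388.
Evaluate successive powers at the divisors of 388:
104^1 ≡ 104 (mod 389)
104^2 ≡ 313 (mod 389)
104^4 ≡ 330 (mod 389)
104^97 ≡ 274 (mod 389)
104^194 ≡ 388 (mod 389)
104^388 ≡ 1 (mod 389) ✓
Thus |⟨104⟩| = ord(104) = 388.
The index is φ(389) / ord(104) = 388 / 388 = 1.

1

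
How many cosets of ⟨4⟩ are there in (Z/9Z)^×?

2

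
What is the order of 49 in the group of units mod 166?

Since 49 ∈ (Z/166Z)^×, its order divides φ(166) = φ(2)·φ(83) = 1·82 = 82 = 2 · 41.
Divisors of 82: 1, 2, 41, 82.
Compute 49^d (mod 166) for the divisors d until we hit 1:
49^1 ≡ 49 (mod 166)
49^2 ≡ 77 (mod 166)
49^41 ≡ 1 (mod 166) ✓
The smallest such exponent is 41, so the order of 49 is 41.

41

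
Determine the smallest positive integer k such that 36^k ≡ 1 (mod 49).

7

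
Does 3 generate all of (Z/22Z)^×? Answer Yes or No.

No

φ(22) = φ(2)·φ(11) = 1·10 = 10 = 2 · 5.
It suffices to check that the order of 3 is not a proper divisor of 10: compute 3^(10/q) for q ∈ {2, 5}.
3^5 ≡ 1 (mod 22)  [q = 2: ≡ 1 ✗]
3^2 ≡ 9 (mod 22)  [q = 5: ≢ 1 ✓]
The check at q = 2 fails, so 3 generates a proper subgroup.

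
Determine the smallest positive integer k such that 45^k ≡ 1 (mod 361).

57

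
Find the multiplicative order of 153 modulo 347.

346

The order of 153 must divide φ(347) = 347 − 1 = 346 = 2 · 173.
Divisors of 346: 1, 2, 173, 346.
Test each divisor d:
153^1 ≡ 153
153^2 ≡ 160
153^173 ≡ 346
153^346 ≡ 1
So ord_347(153) = 346.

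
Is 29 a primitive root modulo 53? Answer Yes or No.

No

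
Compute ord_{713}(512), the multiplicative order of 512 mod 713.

The order of 512 must divide φ(713) = φ(23·31) = (23−1)·(31−1) = 22·30 = 660 = 2^2 · 3 · 5 · 11.
Divisors of 660: 1, 2, 3, 4, 5, 6, 10, 11, 12, 15, 20, 22, 30, 33, 44, 55, 60, 66, 110, 132, 165, 220, 330, 660.
Evaluate successive powers at the divisors of 660:
512^1 ≡ 512 (mod 713)
512^2 ≡ 473 (mod 713)
512^3 ≡ 469 (mod 713)
512^4 ≡ 560 (mod 713)
512^5 ≡ 94 (mod 713)
512^6 ≡ 357 (mod 713)
512^10 ≡ 280 (mod 713)
512^11 ≡ 47 (mod 713)
512^12 ≡ 535 (mod 713)
512^15 ≡ 652 (mod 713)
512^20 ≡ 683 (mod 713)
512^22 ≡ 70 (mod 713)
512^30 ≡ 156 (mod 713)
512^33 ≡ 438 (mod 713)
512^44 ≡ 622 (mod 713)
512^55 ≡ 1 (mod 713) ✓
So ord_713(512) = 55.

55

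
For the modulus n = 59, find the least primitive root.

2

φ(59) = 59 − 1 = 58 = 2 · 29.
Test candidates g = 2, 3, … against the prime factors q ∈ {2, 29} of φ(59): g is a generator iff g^(58/q) ≢ 1 for every such q.
g = 2: 2^29 ≡ 58; 2^2 ≡ 4 — none is 1, so 2 is a primitive root.
So 2 is the smallest generator of (Z/59Z)^×.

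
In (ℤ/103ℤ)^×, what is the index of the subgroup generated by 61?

By Lagrange's theorem, ord_103(61) divides φ(103) = 103 − 1 = 102 = 2 · 3 · 17.
Divisors of 102: 1, 2, 3, 6, 17, 34, 51, 102.
Test each divisor d:
61^1 ≡ 61 (mod 103)
61^2 ≡ 13 (mod 103)
61^3 ≡ 72 (mod 103)
61^6 ≡ 34 (mod 103)
61^17 ≡ 1 (mod 103) ✓
So ord_103(61) = 17, hence |⟨61⟩| = 17.
[(Z/103Z)^× : ⟨61⟩] = 102/17 = 6.

6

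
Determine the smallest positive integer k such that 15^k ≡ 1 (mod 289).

136

Since 15 ∈ (Z/289Z)^×, its order divides φ(289) = φ(17^2) = 17·(17−1) = 272 = 2^4 · 17.
Divisors of 272: 1, 2, 4, 8, 16, 17, 34, 68, 136, 272.
Check 15^d mod 289 for each divisor in increasing order:
15^1 ≡ 15 (mod 289)
15^2 ≡ 225 (mod 289)
15^4 ≡ 50 (mod 289)
15^8 ≡ 188 (mod 289)
15^16 ≡ 86 (mod 289)
15^17 ≡ 134 (mod 289)
15^34 ≡ 38 (mod 289)
15^68 ≡ 288 (mod 289)
15^136 ≡ 1 (mod 289) ✓
So ord_289(15) = 136.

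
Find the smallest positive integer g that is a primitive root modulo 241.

φ(241) = 241 − 1 = 240 = 2^4 · 3 · 5.
g is a primitive root iff g^(240/q) ≢ 1 (mod 241) for each prime q ∈ {2, 3, 5}.
g = 2: 2^120 ≡ 1 — hits 1, so not a primitive root.
g = 3: 3^120 ≡ 1 — hits 1, so not a primitive root.
g = 4: 4^120 ≡ 1 — hits 1, so not a primitive root.
g = 5: 5^120 ≡ 1 — hits 1, so not a primitive root.
g = 6: 6^120 ≡ 1 — hits 1, so not a primitive root.
g = 7: 7^120 ≡ 240; 7^80 ≡ 15; 7^48 ≡ 91 — none is 1, so 7 is a primitive root.
The smallest primitive root modulo 241 is 7.

7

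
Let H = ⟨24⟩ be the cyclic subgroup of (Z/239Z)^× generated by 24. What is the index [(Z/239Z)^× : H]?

34

The order of 24 must divide φ(239) = 239 − 1 = 238 = 2 · 7 · 17.
Divisors of 238: 1, 2, 7, 14, 17, 34, 119, 238.
Evaluate successive powers at the divisors of 238:
24^1 ≡ 24
24^2 ≡ 98
24^7 ≡ 1
So ord_239(24) = 7, hence |⟨24⟩| = 7.
[(Z/239Z)^× : ⟨24⟩] = 238/7 = 34.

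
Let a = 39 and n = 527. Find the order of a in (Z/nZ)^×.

80

By Lagrange's theorem, ord_527(39) divides φ(527) = φ(17·31) = (17−1)·(31−1) = 16·30 = 480 = 2^5 · 3 · 5.
Divisors of 480: 1, 2, 3, 4, 5, 6, 8, 10, 12, 15, 16, 20, 24, 30, 32, 40, 48, 60, 80, 96, 120, 160, 240, 480.
Check 39^d mod 527 for each divisor in increasing order:
39^1 ≡ 39
39^2 ≡ 467
39^3 ≡ 295
39^4 ≡ 438
39^5 ≡ 218
39^6 ≡ 70
39^8 ≡ 16
39^10 ≡ 94
39^12 ≡ 157
39^15 ≡ 466
39^16 ≡ 256
39^20 ≡ 404
39^24 ≡ 407
39^30 ≡ 32
39^32 ≡ 188
39^40 ≡ 373
39^48 ≡ 171
39^60 ≡ 497
39^80 ≡ 1
So ord_527(39) = 80.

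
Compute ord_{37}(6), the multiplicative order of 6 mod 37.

4

Since 6 ∈ (Z/37Z)^×, its order divides φ(37) = 37 − 1 = 36 = 2^2 · 3^2.
Divisors of 36: 1, 2, 3, 4, 6, 9, 12, 18, 36.
Check 6^d mod 37 for each divisor in increasing order:
6^1 ≡ 6
6^2 ≡ 36
6^3 ≡ 31
6^4 ≡ 1
So ord_37(6) = 4.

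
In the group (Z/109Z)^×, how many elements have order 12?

4

φ(109) = 109 − 1 = 108 = 2^2 · 3^3.
Since (Z/109Z)^× is cyclic of order 108, the number of elements of order d is φ(d) when d | 108 and 0 otherwise.
12 = 2^2 · 3 divides 108, and φ(12) = 4.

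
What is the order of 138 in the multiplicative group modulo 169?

52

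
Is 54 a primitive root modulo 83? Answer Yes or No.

Yes

φ(83) = 83 − 1 = 82 = 2 · 41.
It suffices to check that the order of 54 is not a proper divisor of 82: compute 54^(82/q) for q ∈ {2, 41}.
54^41 ≡ 82 (mod 83)  [q = 2: ≢ 1 ✓]
54^2 ≡ 11 (mod 83)  [q = 41: ≢ 1 ✓]
All checks pass, so 54 has order 82 and is a primitive root modulo 83.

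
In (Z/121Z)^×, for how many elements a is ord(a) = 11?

10

φ(121) = φ(11^2) = 11·(11−1) = 110 = 2 · 5 · 11.
(Z/121Z)^× is cyclic (|G| = 110); a cyclic group of order m has exactly φ(d) elements of each order d | m, and none otherwise.
11 | 110, and φ(11) = 11 − 1 = 10.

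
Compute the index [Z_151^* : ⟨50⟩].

ord(50) | φ(151) = 151 − 1 = 150 = 2 · 3 · 5^2.
Divisors of 150: 1, 2, 3, 5, 6, 10, 15, 25, 30, 50, 75, 150.
Test each divisor d:
50^1 ≡ 50
50^2 ≡ 84
50^3 ≡ 123
50^5 ≡ 64
50^6 ≡ 29
50^10 ≡ 19
50^15 ≡ 8
50^25 ≡ 1
Thus |⟨50⟩| = ord(50) = 25.
[(Z/151Z)^× : ⟨50⟩] = 150/25 = 6.

6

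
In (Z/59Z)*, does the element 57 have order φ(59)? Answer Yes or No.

φ(59) = 59 − 1 = 58 = 2 · 29.
57 is a primitive root mod 59 iff 57^(φ(59)/q) ≢ 1 for every prime q | φ(59), i.e. q ∈ {2, 29}.
57^29 ≡ 1 (mod 59)  [q = 2: ≡ 1 ✗]
57^2 ≡ 4 (mod 59)  [q = 29: ≢ 1 ✓]
The check at q = 2 fails, so 57 generates a proper subgroup.

No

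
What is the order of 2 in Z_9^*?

The order of 2 must divide φ(9) = φ(3^2) = 3·(3−1) = 6 = 2 · 3.
Divisors of 6: 1, 2, 3, 6.
Evaluate successive powers at the divisors of 6:
2^1 ≡ 2 (mod 9)
2^2 ≡ 4 (mod 9)
2^3 ≡ 8 (mod 9)
2^6 ≡ 1 (mod 9) ✓
So ord_9(2) = 6.

6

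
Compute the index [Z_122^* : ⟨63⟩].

The order of 63 must divide φ(122) = φ(2)·φ(61) = 1·60 = 60 = 2^2 · 3 · 5.
Divisors of 60: 1, 2, 3, 4, 5, 6, 10, 12, 15, 20, 30, 60.
Test each divisor d:
63^1 ≡ 63 (mod 122)
63^2 ≡ 65 (mod 122)
63^3 ≡ 69 (mod 122)
63^4 ≡ 77 (mod 122)
63^5 ≡ 93 (mod 122)
63^6 ≡ 3 (mod 122)
63^10 ≡ 109 (mod 122)
63^12 ≡ 9 (mod 122)
63^15 ≡ 11 (mod 122)
63^20 ≡ 47 (mod 122)
63^30 ≡ 121 (mod 122)
63^60 ≡ 1 (mod 122) ✓
Thus |⟨63⟩| = ord(63) = 60.
[(Z/122Z)^× : ⟨63⟩] = 60/60 = 1.

1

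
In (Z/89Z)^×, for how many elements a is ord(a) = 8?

4

φ(89) = 89 − 1 = 88 = 2^3 · 11.
In a cyclic group of order 88, there are φ(d) elements of order d for each divisor d of 88, and zero for non-divisors.
8 = 2^3 divides 88, and φ(8) = 4.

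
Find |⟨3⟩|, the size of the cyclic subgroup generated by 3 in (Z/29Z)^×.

ord(3) | φ(29) = 29 − 1 = 28 = 2^2 · 7.
Divisors of 28: 1, 2, 4, 7, 14, 28.
Check 3^d mod 29 for each divisor in increasing order:
3^1 ≡ 3
3^2 ≡ 9
3^4 ≡ 23
3^7 ≡ 12
3^14 ≡ 28
3^28 ≡ 1
So ord_29(3) = 28.

28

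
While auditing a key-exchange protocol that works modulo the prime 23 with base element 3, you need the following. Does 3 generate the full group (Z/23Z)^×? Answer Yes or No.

No

φ(23) = 23 − 1 = 22 = 2 · 11.
Test 3^(22/q) mod 23 for each prime factor q of 22:
3^11 ≡ 1 (mod 23)  [q = 2: ≡ 1 ✗]
3^2 ≡ 9 (mod 23)  [q = 11: ≢ 1 ✓]
Since 3^11 ≡ 1, the order of 3 divides 11 < 22, so 3 is not a primitive root.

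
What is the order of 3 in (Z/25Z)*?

20

ord(3) | φ(25) = φ(5^2) = 5·(5−1) = 20 = 2^2 · 5.
Divisors of 20: 1, 2, 4, 5, 10, 20.
Evaluate successive powers at the divisors of 20:
3^1 ≡ 3 (mod 25)
3^2 ≡ 9 (mod 25)
3^4 ≡ 6 (mod 25)
3^5 ≡ 18 (mod 25)
3^10 ≡ 24 (mod 25)
3^20 ≡ 1 (mod 25) ✓
Hence ord(3) = 20.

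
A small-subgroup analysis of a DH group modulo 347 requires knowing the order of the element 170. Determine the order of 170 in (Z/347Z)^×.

346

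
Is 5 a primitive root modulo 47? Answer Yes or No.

φ(47) = 47 − 1 = 46 = 2 · 23.
5 is a primitive root mod 47 iff 5^(φ(47)/q) ≢ 1 for every prime q | φ(47), i.e. q ∈ {2, 23}.
5^23 ≡ 46 (mod 47)  [q = 2: ≢ 1 ✓]
5^2 ≡ 25 (mod 47)  [q = 23: ≢ 1 ✓]
Every test exponent gives a nontrivial residue, hence 5 generates the full group.

Yes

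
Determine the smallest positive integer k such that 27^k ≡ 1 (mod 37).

6

ord(27) | φ(37) = 37 − 1 = 36 = 2^2 · 3^2.
Divisors of 36: 1, 2, 3, 4, 6, 9, 12, 18, 36.
Test each divisor d:
27^1 ≡ 27 (mod 37)
27^2 ≡ 26 (mod 37)
27^3 ≡ 36 (mod 37)
27^4 ≡ 10 (mod 37)
27^6 ≡ 1 (mod 37) ✓
Hence ord(27) = 6.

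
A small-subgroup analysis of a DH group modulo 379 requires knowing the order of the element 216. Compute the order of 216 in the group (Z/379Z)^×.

21

Since 216 ∈ (Z/379Z)^×, its order divides φ(379) = 379 − 1 = 378 = 2 · 3^3 · 7.
Divisors of 378: 1, 2, 3, 6, 7, 9, 14, 18, 21, 27, 42, 54, 63, 126, 189, 378.
Test each divisor d:
216^1 ≡ 216 (mod 379)
216^2 ≡ 39 (mod 379)
216^3 ≡ 86 (mod 379)
216^6 ≡ 195 (mod 379)
216^7 ≡ 51 (mod 379)
216^9 ≡ 94 (mod 379)
216^14 ≡ 327 (mod 379)
216^18 ≡ 119 (mod 379)
216^21 ≡ 1 (mod 379) ✓
So ord_379(216) = 21.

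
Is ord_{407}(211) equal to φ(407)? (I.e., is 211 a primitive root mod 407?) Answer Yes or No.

407 = 11 · 37 is a product of two distinct odd primes, so (Z/407Z)^× ≅ (Z/11Z)^× × (Z/37Z)^× is not cyclic.
No primitive root modulo 407 exists; in particular 211 is not one.

No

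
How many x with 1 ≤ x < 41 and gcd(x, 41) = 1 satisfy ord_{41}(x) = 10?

4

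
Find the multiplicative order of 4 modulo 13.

By Lagrange's theorem, ord_13(4) divides φ(13) = 13 − 1 = 12 = 2^2 · 3.
Divisors of 12: 1, 2, 3, 4, 6, 12.
Compute 4^d (mod 13) for the divisors d until we hit 1:
4^1 ≡ 4 (mod 13)
4^2 ≡ 3 (mod 13)
4^3 ≡ 12 (mod 13)
4^4 ≡ 9 (mod 13)
4^6 ≡ 1 (mod 13) ✓
The smallest such exponent is 6, so the order of 4 is 6.

6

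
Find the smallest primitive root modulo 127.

3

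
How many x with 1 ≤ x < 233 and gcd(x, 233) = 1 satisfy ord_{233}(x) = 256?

0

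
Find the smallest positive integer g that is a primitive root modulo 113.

3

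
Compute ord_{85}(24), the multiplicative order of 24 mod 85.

By Lagrange's theorem, ord_85(24) divides φ(85) = φ(5·17) = (5−1)·(17−1) = 4·16 = 64 = 2^6.
Divisors of 64: 1, 2, 4, 8, 16, 32, 64.
Test each divisor d:
24^1 ≡ 24 (mod 85)
24^2 ≡ 66 (mod 85)
24^4 ≡ 21 (mod 85)
24^8 ≡ 16 (mod 85)
24^16 ≡ 1 (mod 85) ✓
Therefore the multiplicative order of 24 modulo 85 is 16.

16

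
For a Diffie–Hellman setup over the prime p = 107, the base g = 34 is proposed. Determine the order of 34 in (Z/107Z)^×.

Since 34 ∈ (Z/107Z)^×, its order divides φ(107) = 107 − 1 = 106 = 2 · 53.
Divisors of 106: 1, 2, 53, 106.
Compute 34^d (mod 107) for the divisors d until we hit 1:
34^1 ≡ 34 (mod 107)
34^2 ≡ 86 (mod 107)
34^53 ≡ 1 (mod 107) ✓
So ord_107(34) = 53.

53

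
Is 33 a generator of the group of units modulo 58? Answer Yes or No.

No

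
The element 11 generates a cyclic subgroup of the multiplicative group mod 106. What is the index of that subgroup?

ord(11) | φ(106) = φ(2)·φ(53) = 1·52 = 52 = 2^2 · 13.
Divisors of 52: 1, 2, 4, 13, 26, 52.
Compute 11^d (mod 106) for the divisors d until we hit 1:
11^1 ≡ 11 (mod 106)
11^2 ≡ 15 (mod 106)
11^4 ≡ 13 (mod 106)
11^13 ≡ 105 (mod 106)
11^26 ≡ 1 (mod 106) ✓
The order of 11 is 26, so the subgroup it generates has 26 elements.
The index is φ(106) / ord(11) = 52 / 26 = 2.

2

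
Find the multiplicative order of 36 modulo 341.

Since 36 ∈ (Z/341Z)^×, its order divides φ(341) = φ(11·31) = (11−1)·(31−1) = 10·30 = 300 = 2^2 · 3 · 5^2.
Divisors of 300: 1, 2, 3, 4, 5, 6, 10, 12, 15, 20, 25, 30, 50, 60, 75, 100, 150, 300.
Check 36^d mod 341 for each divisor in increasing order:
36^1 ≡ 36 (mod 341)
36^2 ≡ 273 (mod 341)
36^3 ≡ 280 (mod 341)
36^4 ≡ 191 (mod 341)
36^5 ≡ 56 (mod 341)
36^6 ≡ 311 (mod 341)
36^10 ≡ 67 (mod 341)
36^12 ≡ 218 (mod 341)
36^15 ≡ 1 (mod 341) ✓
Hence ord(36) = 15.

15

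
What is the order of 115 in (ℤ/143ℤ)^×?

By Lagrange's theorem, ord_143(115) divides φ(143) = φ(11·13) = (11−1)·(13−1) = 10·12 = 120 = 2^3 · 3 · 5.
Divisors of 120: 1, 2, 3, 4, 5, 6, 8, 10, 12, 15, 20, 24, 30, 40, 60, 120.
Evaluate successive powers at the divisors of 120:
115^1 ≡ 115
115^2 ≡ 69
115^3 ≡ 70
115^4 ≡ 42
115^5 ≡ 111
115^6 ≡ 38
115^8 ≡ 48
115^10 ≡ 23
115^12 ≡ 14
115^15 ≡ 122
115^20 ≡ 100
115^24 ≡ 53
115^30 ≡ 12
115^40 ≡ 133
115^60 ≡ 1
Therefore the multiplicative order of 115 modulo 143 is 60.

60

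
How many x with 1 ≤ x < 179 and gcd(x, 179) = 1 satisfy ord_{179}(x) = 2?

φ(179) = 179 − 1 = 178 = 2 · 89.
Since (Z/179Z)^× is cyclic of order 178, the number of elements of order d is φ(d) when d | 178 and 0 otherwise.
2 | 178, and φ(2) = 2 − 1 = 1.

1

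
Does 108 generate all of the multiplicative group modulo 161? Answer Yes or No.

No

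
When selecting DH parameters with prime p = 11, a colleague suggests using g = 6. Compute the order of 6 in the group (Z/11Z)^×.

By Lagrange's theorem, ord_11(6) divides φ(11) = 11 − 1 = 10 = 2 · 5.
Divisors of 10: 1, 2, 5, 10.
Check 6^d mod 11 for each divisor in increasing order:
6^1 ≡ 6 (mod 11)
6^2 ≡ 3 (mod 11)
6^5 ≡ 10 (mod 11)
6^10 ≡ 1 (mod 11) ✓
So ord_11(6) = 10.

10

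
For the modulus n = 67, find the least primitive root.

φ(67) = 67 − 1 = 66 = 2 · 3 · 11.
g is a primitive root iff g^(66/q) ≢ 1 (mod 67) for each prime q ∈ {2, 3, 11}.
g = 2: 2^33 ≡ 66; 2^22 ≡ 37; 2^6 ≡ 64 — none is 1, so 2 is a primitive root.
So 2 is the smallest generator of (Z/67Z)^×.

2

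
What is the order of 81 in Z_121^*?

The order of 81 must divide φ(121) = φ(11^2) = 11·(11−1) = 110 = 2 · 5 · 11.
Divisors of 110: 1, 2, 5, 10, 11, 22, 55, 110.
Check 81^d mod 121 for each divisor in increasing order:
81^1 ≡ 81 (mod 121)
81^2 ≡ 27 (mod 121)
81^5 ≡ 1 (mod 121) ✓
The smallest such exponent is 5, so the order of 81 is 5.

5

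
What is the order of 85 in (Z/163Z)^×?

ord(85) | φ(163) = 163 − 1 = 162 = 2 · 3^4.
Divisors of 162: 1, 2, 3, 6, 9, 18, 27, 54, 81, 162.
Compute 85^d (mod 163) for the divisors d until we hit 1:
85^1 ≡ 85 (mod 163)
85^2 ≡ 53 (mod 163)
85^3 ≡ 104 (mod 163)
85^6 ≡ 58 (mod 163)
85^9 ≡ 1 (mod 163) ✓
The smallest such exponent is 9, so the order of 85 is 9.

9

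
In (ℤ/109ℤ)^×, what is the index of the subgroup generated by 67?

Since 67 ∈ (Z/109Z)^×, its order divides φ(109) = 109 − 1 = 108 = 2^2 · 3^3.
Divisors of 108: 1, 2, 3, 4, 6, 9, 12, 18, 27, 36, 54, 108.
Compute 67^d (mod 109) for the divisors d until we hit 1:
67^1 ≡ 67 (mod 109)
67^2 ≡ 20 (mod 109)
67^3 ≡ 32 (mod 109)
67^4 ≡ 73 (mod 109)
67^6 ≡ 43 (mod 109)
67^9 ≡ 68 (mod 109)
67^12 ≡ 105 (mod 109)
67^18 ≡ 46 (mod 109)
67^27 ≡ 76 (mod 109)
67^36 ≡ 45 (mod 109)
67^54 ≡ 108 (mod 109)
67^108 ≡ 1 (mod 109) ✓
So ord_109(67) = 108, hence |⟨67⟩| = 108.
Index = |(Z/109Z)^×| / |⟨67⟩| = 108 / 108 = 1.

1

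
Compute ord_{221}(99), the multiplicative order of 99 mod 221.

16

Since 99 ∈ (Z/221Z)^×, its order divides φ(221) = φ(13·17) = (13−1)·(17−1) = 12·16 = 192 = 2^6 · 3.
Divisors of 192: 1, 2, 3, 4, 6, 8, 12, 16, 24, 32, 48, 64, 96, 192.
Test each divisor d:
99^1 ≡ 99 (mod 221)
99^2 ≡ 77 (mod 221)
99^3 ≡ 109 (mod 221)
99^4 ≡ 183 (mod 221)
99^6 ≡ 168 (mod 221)
99^8 ≡ 118 (mod 221)
99^12 ≡ 157 (mod 221)
99^16 ≡ 1 (mod 221) ✓
Hence ord(99) = 16.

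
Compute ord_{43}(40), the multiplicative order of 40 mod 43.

By Lagrange's theorem, ord_43(40) divides φ(43) = 43 − 1 = 42 = 2 · 3 · 7.
Divisors of 42: 1, 2, 3, 6, 7, 14, 21, 42.
Test each divisor d:
40^1 ≡ 40 (mod 43)
40^2 ≡ 9 (mod 43)
40^3 ≡ 16 (mod 43)
40^6 ≡ 41 (mod 43)
40^7 ≡ 6 (mod 43)
40^14 ≡ 36 (mod 43)
40^21 ≡ 1 (mod 43) ✓
Therefore the multiplicative order of 40 modulo 43 is 21.

21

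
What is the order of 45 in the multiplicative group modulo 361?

57

By Lagrange's theorem, ord_361(45) divides φ(361) = φ(19^2) = 19·(19−1) = 342 = 2 · 3^2 · 19.
Divisors of 342: 1, 2, 3, 6, 9, 18, 19, 38, 57, 114, 171, 342.
Compute 45^d (mod 361) for the divisors d until we hit 1:
45^1 ≡ 45 (mod 361)
45^2 ≡ 220 (mod 361)
45^3 ≡ 153 (mod 361)
45^6 ≡ 305 (mod 361)
45^9 ≡ 96 (mod 361)
45^18 ≡ 191 (mod 361)
45^19 ≡ 292 (mod 361)
45^38 ≡ 68 (mod 361)
45^57 ≡ 1 (mod 361) ✓
Hence ord(45) = 57.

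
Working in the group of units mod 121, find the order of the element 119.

55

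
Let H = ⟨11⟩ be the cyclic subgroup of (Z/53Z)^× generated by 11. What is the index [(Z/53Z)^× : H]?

Since 11 ∈ (Z/53Z)^×, its order divides φ(53) = 53 − 1 = 52 = 2^2 · 13.
Divisors of 52: 1, 2, 4, 13, 26, 52.
Check 11^d mod 53 for each divisor in increasing order:
11^1 ≡ 11 (mod 53)
11^2 ≡ 15 (mod 53)
11^4 ≡ 13 (mod 53)
11^13 ≡ 52 (mod 53)
11^26 ≡ 1 (mod 53) ✓
The order of 11 is 26, so the subgroup it generates has 26 elements.
Index = |(Z/53Z)^×| / |⟨11⟩| = 52 / 26 = 2.

2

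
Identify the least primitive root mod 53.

2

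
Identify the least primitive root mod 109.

6

φ(109) = 109 − 1 = 108 = 2^2 · 3^3.
Test candidates g = 2, 3, … against the prime factors q ∈ {2, 3} of φ(109): g is a generator iff g^(108/q) ≢ 1 for every such q.
g = 2: 2^54 ≡ 108; 2^36 ≡ 1 — hits 1, so not a primitive root.
g = 3: 3^54 ≡ 1 — hits 1, so not a primitive root.
g = 4: 4^54 ≡ 1 — hits 1, so not a primitive root.
g = 5: 5^54 ≡ 1 — hits 1, so not a primitive root.
g = 6: 6^54 ≡ 108; 6^36 ≡ 63 — none is 1, so 6 is a primitive root.
Hence the least primitive root of 109 is 6.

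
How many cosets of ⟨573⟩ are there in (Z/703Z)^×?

18

By Lagrange's theorem, ord_703(573) divides φ(703) = φ(19·37) = (19−1)·(37−1) = 18·36 = 648 = 2^3 · 3^4.
Divisors of 648: 1, 2, 3, 4, 6, 8, 9, 12, 18, 24, 27, 36, 54, 72, 81, 108, 162, 216, 324, 648.
Test each divisor d:
573^1 ≡ 573
573^2 ≡ 28
573^3 ≡ 578
573^4 ≡ 81
573^6 ≡ 159
573^8 ≡ 234
573^9 ≡ 512
573^12 ≡ 676
573^18 ≡ 628
573^24 ≡ 26
573^27 ≡ 265
573^36 ≡ 1
Thus |⟨573⟩| = ord(573) = 36.
The index is φ(703) / ord(573) = 648 / 36 = 18.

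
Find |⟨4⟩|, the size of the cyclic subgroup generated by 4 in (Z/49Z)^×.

21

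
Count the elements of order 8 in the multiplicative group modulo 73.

4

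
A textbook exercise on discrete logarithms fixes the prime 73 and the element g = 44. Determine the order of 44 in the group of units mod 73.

ord(44) | φ(73) = 73 − 1 = 72 = 2^3 · 3^2.
Divisors of 72: 1, 2, 3, 4, 6, 8, 9, 12, 18, 24, 36, 72.
Compute 44^d (mod 73) for the divisors d until we hit 1:
44^1 ≡ 44
44^2 ≡ 38
44^3 ≡ 66
44^4 ≡ 57
44^6 ≡ 49
44^8 ≡ 37
44^9 ≡ 22
44^12 ≡ 65
44^18 ≡ 46
44^24 ≡ 64
44^36 ≡ 72
44^72 ≡ 1
Therefore the multiplicative order of 44 modulo 73 is 72.

72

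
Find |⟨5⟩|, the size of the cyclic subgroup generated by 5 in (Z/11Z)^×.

5

ord(5) | φ(11) = 11 − 1 = 10 = 2 · 5.
Divisors of 10: 1, 2, 5, 10.
Check 5^d mod 11 for each divisor in increasing order:
5^1 ≡ 5 (mod 11)
5^2 ≡ 3 (mod 11)
5^5 ≡ 1 (mod 11) ✓
Hence ord(5) = 5.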